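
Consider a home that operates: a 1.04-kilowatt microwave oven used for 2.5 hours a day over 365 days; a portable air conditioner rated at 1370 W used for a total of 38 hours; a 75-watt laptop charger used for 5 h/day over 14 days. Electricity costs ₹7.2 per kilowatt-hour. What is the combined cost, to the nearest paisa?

₹7245.43

microwave oven: Runtime = 2.5 h/day × 365 days = 912.5 h
microwave oven: 1.04 kW × 912.5 h = 949 kWh
portable air conditioner: 1.37 kW × 38 h = 52.06 kWh
laptop charger: Runtime = 5 h/day × 14 days = 70 h
laptop charger: 0.075 kW × 70 h = 5.25 kWh
Total energy = 1006.31 kWh
Cost = 1006.31 × ₹7.2 = ₹7245.43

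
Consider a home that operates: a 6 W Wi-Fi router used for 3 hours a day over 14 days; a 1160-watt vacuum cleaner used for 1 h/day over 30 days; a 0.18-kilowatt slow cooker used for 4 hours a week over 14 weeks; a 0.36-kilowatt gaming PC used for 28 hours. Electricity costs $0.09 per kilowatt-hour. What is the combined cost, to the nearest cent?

$4.97

Wi-Fi router: Runtime = 3 h/day × 14 days = 42 h
Wi-Fi router: 0.006 kW × 42 h = 0.252 kWh
vacuum cleaner: Runtime = 1 h/day × 30 days = 30 h
vacuum cleaner: 1.16 kW × 30 h = 34.8 kWh
slow cooker: Runtime = 4 h/week × 14 weeks = 56 h
slow cooker: 0.18 kW × 56 h = 10.08 kWh
gaming PC: 0.36 kW × 28 h = 10.08 kWh
Total energy = 55.212 kWh
Cost = 55.212 × $0.09 = $4.97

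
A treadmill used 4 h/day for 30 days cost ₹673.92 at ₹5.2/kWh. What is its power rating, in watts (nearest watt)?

1080 W

Energy = ₹673.92 ÷ ₹5.2/kWh = 129.6 kWh
Runtime = 4 h/day × 30 days = 120 h
Power = 129.6 kWh ÷ 120 h = 1.08 kW = 1080 W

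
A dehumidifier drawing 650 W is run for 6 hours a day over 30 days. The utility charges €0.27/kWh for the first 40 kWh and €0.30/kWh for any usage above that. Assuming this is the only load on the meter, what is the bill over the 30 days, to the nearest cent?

Runtime = 6 h/day × 30 days = 180 h
Energy = 0.65 kW × 180 h = 117 kWh
Tier 1 (0–40 kWh): 40 × €0.27 = €10.8
Above 40 kWh: 77 × €0.30 = €23.1
Bill = €33.90

€33.90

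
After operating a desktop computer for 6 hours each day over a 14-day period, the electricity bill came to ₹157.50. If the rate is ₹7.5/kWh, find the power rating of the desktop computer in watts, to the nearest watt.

250 W

Energy = ₹157.50 ÷ ₹7.5/kWh = 21 kWh
Runtime = 6 h/day × 14 days = 84 h
Power = 21 kWh ÷ 84 h = 0.25 kW = 250 W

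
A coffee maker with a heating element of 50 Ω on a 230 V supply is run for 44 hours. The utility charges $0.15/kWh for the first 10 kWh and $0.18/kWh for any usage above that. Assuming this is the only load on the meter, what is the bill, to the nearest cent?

Power = V²/R = 230²/50 = 1058 W = 1.058 kW
Energy = 1.058 kW × 44 h = 46.552 kWh
Tier 1 (0–10 kWh): 10 × $0.15 = $1.5
Above 10 kWh: 36.552 × $0.18 = $6.57936
Bill = $8.08

$8.08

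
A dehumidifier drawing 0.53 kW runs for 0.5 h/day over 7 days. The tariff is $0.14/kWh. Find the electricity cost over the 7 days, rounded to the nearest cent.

Runtime = 0.5 h/day × 7 days = 3.5 h
Energy = 0.53 kW × 3.5 h = 1.855 kWh
Cost = 1.855 kWh × $0.14/kWh = $0.26

$0.26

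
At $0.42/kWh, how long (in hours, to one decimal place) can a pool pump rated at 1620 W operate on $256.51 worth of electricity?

377.0 h

Energy available = $256.51 ÷ $0.42/kWh = 610.7381 kWh
Hours = 610.7381 kWh ÷ 1.62 kW = 377.0 h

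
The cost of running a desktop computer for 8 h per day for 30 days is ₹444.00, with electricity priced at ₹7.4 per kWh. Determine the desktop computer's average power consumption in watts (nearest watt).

250 W

Energy = ₹444.00 ÷ ₹7.4/kWh = 60 kWh
Runtime = 8 h/day × 30 days = 240 h
Power = 60 kWh ÷ 240 h = 0.25 kW = 250 W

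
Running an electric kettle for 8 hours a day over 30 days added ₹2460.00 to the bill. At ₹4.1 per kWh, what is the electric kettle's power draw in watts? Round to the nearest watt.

2500 W

Energy = ₹2460.00 ÷ ₹4.1/kWh = 600 kWh
Runtime = 8 h/day × 30 days = 240 h
Power = 600 kWh ÷ 240 h = 2.5 kW = 2500 W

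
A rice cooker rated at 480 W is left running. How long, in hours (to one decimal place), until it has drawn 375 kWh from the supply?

781.3 h

Hours = 375 kWh ÷ 0.48 kW = 781.3 h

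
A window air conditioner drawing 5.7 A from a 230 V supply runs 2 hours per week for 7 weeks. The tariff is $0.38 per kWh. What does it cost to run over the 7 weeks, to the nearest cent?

Power = 5.7 A × 230 V = 1311 W = 1.311 kW
Runtime = 2 h/week × 7 weeks = 14 h
Energy = 1.311 kW × 14 h = 18.354 kWh
Cost = 18.354 kWh × $0.38/kWh = $6.97

$6.97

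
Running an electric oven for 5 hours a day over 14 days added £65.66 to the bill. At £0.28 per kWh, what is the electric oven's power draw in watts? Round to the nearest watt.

3350 W

Energy = £65.66 ÷ £0.28/kWh = 234.5 kWh
Runtime = 5 h/day × 14 days = 70 h
Power = 234.5 kWh ÷ 70 h = 3.35 kW = 3350 W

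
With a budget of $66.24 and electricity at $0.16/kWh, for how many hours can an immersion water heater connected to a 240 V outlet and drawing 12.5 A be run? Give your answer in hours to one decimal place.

Power = 12.5 A × 240 V = 3000 W = 3 kW
Energy available = $66.24 ÷ $0.16/kWh = 414 kWh
Hours = 414 kWh ÷ 3 kW = 138.0 h

138.0 h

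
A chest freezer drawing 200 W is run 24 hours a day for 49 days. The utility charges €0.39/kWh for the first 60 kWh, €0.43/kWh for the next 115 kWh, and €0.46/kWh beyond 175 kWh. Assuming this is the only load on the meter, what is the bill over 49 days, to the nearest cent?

Runtime = 24 h × 49 = 1176 h
Energy = 0.2 kW × 1176 h = 235.2 kWh
Tier 1 (0–60 kWh): 60 × €0.39 = €23.4
Tier 2 (60–175 kWh): 115 × €0.43 = €49.45
Above 175 kWh: 60.2 × €0.46 = €27.692
Bill = €100.54

€100.54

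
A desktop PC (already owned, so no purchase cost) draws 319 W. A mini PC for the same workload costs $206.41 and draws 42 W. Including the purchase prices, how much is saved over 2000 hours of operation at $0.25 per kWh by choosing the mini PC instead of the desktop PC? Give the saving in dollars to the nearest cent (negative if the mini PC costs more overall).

desktop PC: $0.00 + (319/1000) kW × 2000 h × $0.25 = $0.00 + $159.5 = $159.5
mini PC: $206.41 + (42/1000) kW × 2000 h × $0.25 = $206.41 + $21 = $227.41
Saving = $159.5 − $227.41 = −$67.91

-$67.91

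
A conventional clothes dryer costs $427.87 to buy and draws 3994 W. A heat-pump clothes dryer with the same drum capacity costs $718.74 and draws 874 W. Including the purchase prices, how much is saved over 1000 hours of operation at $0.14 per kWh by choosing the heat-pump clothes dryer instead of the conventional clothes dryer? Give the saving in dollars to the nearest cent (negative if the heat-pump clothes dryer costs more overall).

$145.93

conventional clothes dryer: $427.87 + (3994/1000) kW × 1000 h × $0.14 = $427.87 + $559.16 = $987.03
heat-pump clothes dryer: $718.74 + (874/1000) kW × 1000 h × $0.14 = $718.74 + $122.36 = $841.1
Saving = $987.03 − $841.1 = $145.93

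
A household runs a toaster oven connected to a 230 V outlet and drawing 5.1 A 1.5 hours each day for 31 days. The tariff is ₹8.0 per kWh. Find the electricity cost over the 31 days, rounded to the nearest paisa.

Power = 5.1 A × 230 V = 1173 W = 1.173 kW
Runtime = 1.5 h/day × 31 days = 46.5 h
Energy = 1.173 kW × 46.5 h = 54.5445 kWh
Cost = 54.5445 kWh × ₹8.0/kWh = ₹436.36

₹436.36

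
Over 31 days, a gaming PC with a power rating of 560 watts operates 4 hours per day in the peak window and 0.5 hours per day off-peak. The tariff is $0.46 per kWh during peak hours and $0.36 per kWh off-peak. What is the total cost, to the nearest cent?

$35.07

Peak energy = 0.56 kW × 4 h × 31 = 69.44 kWh
Off-peak energy = 0.56 kW × 0.5 h × 31 = 8.68 kWh
Cost = 69.44 × $0.46 + 8.68 × $0.36 = $31.9424 + $3.1248 = $35.07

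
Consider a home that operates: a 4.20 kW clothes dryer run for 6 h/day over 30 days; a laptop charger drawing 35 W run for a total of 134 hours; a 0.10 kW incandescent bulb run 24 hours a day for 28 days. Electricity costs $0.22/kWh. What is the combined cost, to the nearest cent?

clothes dryer: Runtime = 6 h/day × 30 days = 180 h
clothes dryer: 4.2 kW × 180 h = 756 kWh
laptop charger: 0.035 kW × 134 h = 4.69 kWh
incandescent bulb: Runtime = 24 h × 28 = 672 h
incandescent bulb: 0.1 kW × 672 h = 67.2 kWh
Total energy = 827.89 kWh
Cost = 827.89 × $0.22 = $182.14

$182.14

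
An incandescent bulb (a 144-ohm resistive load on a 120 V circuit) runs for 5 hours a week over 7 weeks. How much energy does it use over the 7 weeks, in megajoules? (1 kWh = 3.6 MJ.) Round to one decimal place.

Power = V²/R = 120²/144 = 100 W = 0.1 kW
Runtime = 5 h/week × 7 weeks = 35 h
Energy = 0.1 kW × 35 h = 3.5 kWh
= 3.5 × 3.6 MJ = 12.6 MJ

12.6 MJ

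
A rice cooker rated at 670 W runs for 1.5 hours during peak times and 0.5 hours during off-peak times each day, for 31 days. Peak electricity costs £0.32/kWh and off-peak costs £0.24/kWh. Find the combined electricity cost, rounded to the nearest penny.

£12.46

Peak energy = 0.67 kW × 1.5 h × 31 = 31.155 kWh
Off-peak energy = 0.67 kW × 0.5 h × 31 = 10.385 kWh
Cost = 31.155 × £0.32 + 10.385 × £0.24 = £9.9696 + £2.4924 = £12.46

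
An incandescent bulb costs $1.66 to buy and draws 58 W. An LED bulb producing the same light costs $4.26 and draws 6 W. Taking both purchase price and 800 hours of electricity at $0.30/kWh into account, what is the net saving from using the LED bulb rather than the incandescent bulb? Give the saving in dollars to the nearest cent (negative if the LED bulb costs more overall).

incandescent bulb: $1.66 + (58/1000) kW × 800 h × $0.30 = $1.66 + $13.92 = $15.58
LED bulb: $4.26 + (6/1000) kW × 800 h × $0.30 = $4.26 + $1.44 = $5.7
Saving = $15.58 − $5.7 = $9.88

$9.88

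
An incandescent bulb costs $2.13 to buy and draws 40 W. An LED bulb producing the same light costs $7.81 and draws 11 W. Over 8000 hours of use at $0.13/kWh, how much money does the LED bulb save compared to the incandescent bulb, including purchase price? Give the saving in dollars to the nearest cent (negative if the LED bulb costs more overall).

$24.48

incandescent bulb: $2.13 + (40/1000) kW × 8000 h × $0.13 = $2.13 + $41.6 = $43.73
LED bulb: $7.81 + (11/1000) kW × 8000 h × $0.13 = $7.81 + $11.44 = $19.25
Saving = $43.73 − $19.25 = $24.48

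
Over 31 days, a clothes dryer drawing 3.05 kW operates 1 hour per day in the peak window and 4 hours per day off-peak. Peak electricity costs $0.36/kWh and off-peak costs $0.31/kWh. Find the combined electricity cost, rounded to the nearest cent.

Peak energy = 3.05 kW × 1 h × 31 = 94.55 kWh
Off-peak energy = 3.05 kW × 4 h × 31 = 378.2 kWh
Cost = 94.55 × $0.36 + 378.2 × $0.31 = $34.038 + $117.242 = $151.28

$151.28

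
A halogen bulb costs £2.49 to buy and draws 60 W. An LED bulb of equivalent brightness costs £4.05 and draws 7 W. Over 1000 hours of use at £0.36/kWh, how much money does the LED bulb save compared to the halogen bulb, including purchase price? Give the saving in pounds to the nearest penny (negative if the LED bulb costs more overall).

£17.52

halogen bulb: £2.49 + (60/1000) kW × 1000 h × £0.36 = £2.49 + £21.6 = £24.09
LED bulb: £4.05 + (7/1000) kW × 1000 h × £0.36 = £4.05 + £2.52 = £6.57
Saving = £24.09 − £6.57 = £17.52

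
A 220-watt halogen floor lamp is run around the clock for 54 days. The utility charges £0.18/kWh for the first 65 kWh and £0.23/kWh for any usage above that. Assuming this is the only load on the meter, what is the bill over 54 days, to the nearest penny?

£62.33

Runtime = 24 h × 54 = 1296 h
Energy = 0.22 kW × 1296 h = 285.12 kWh
Tier 1 (0–65 kWh): 65 × £0.18 = £11.7
Above 65 kWh: 220.12 × £0.23 = £50.6276
Bill = £62.33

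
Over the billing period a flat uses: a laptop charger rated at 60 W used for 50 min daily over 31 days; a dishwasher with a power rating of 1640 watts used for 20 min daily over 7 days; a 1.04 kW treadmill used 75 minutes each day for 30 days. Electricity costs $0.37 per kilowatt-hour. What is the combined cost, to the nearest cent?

$16.42

laptop charger: Runtime = 50 min × 31 = 1550 min = 25.833333… h
laptop charger: 0.06 kW × 25.833333… h = 1.55 kWh
dishwasher: Runtime = 20 min × 7 = 140 min = 2.333333… h
dishwasher: 1.64 kW × 2.333333… h = 3.826666… kWh
treadmill: Runtime = 75 min × 30 = 2250 min = 37.5 h
treadmill: 1.04 kW × 37.5 h = 39 kWh
Total energy = 44.376666… kWh
Cost = 44.376666… × $0.37 = $16.42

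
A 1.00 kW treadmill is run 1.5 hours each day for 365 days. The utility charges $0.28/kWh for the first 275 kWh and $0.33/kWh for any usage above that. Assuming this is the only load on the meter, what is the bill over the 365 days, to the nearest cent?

$166.93

Runtime = 1.5 h/day × 365 days = 547.5 h
Energy = 1 kW × 547.5 h = 547.5 kWh
Tier 1 (0–275 kWh): 275 × $0.28 = $77
Above 275 kWh: 272.5 × $0.33 = $89.925
Bill = $166.93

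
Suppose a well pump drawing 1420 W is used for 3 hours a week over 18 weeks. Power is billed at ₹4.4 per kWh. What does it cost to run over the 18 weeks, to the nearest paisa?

₹337.39

Runtime = 3 h/week × 18 weeks = 54 h
Energy = 1.42 kW × 54 h = 76.68 kWh
Cost = 76.68 kWh × ₹4.4/kWh = ₹337.39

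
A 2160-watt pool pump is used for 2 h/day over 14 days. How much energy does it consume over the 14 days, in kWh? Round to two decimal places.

Runtime = 2 h/day × 14 days = 28 h
Energy = 2.16 kW × 28 h = 60.48 kWh

60.48 kWh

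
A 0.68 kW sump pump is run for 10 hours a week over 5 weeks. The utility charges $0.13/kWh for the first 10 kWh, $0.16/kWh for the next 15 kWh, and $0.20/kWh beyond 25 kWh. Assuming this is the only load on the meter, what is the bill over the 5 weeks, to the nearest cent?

$5.50

Runtime = 10 h/week × 5 weeks = 50 h
Energy = 0.68 kW × 50 h = 34 kWh
Tier 1 (0–10 kWh): 10 × $0.13 = $1.3
Tier 2 (10–25 kWh): 15 × $0.16 = $2.4
Above 25 kWh: 9 × $0.20 = $1.8
Bill = $5.50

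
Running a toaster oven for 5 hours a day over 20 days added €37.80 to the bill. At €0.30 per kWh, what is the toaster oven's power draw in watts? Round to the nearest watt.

1260 W

Energy = €37.80 ÷ €0.30/kWh = 126 kWh
Runtime = 5 h/day × 20 days = 100 h
Power = 126 kWh ÷ 100 h = 1.26 kW = 1260 W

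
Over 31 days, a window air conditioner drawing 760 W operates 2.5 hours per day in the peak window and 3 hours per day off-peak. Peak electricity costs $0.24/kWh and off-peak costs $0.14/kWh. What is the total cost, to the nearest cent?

$24.03

Peak energy = 0.76 kW × 2.5 h × 31 = 58.9 kWh
Off-peak energy = 0.76 kW × 3 h × 31 = 70.68 kWh
Cost = 58.9 × $0.24 + 70.68 × $0.14 = $14.136 + $9.8952 = $24.03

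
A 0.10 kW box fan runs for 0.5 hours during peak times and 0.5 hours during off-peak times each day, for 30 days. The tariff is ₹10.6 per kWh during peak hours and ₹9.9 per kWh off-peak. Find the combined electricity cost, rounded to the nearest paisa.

Peak energy = 0.1 kW × 0.5 h × 30 = 1.5 kWh
Off-peak energy = 0.1 kW × 0.5 h × 30 = 1.5 kWh
Cost = 1.5 × ₹10.6 + 1.5 × ₹9.9 = ₹15.9 + ₹14.85 = ₹30.75

₹30.75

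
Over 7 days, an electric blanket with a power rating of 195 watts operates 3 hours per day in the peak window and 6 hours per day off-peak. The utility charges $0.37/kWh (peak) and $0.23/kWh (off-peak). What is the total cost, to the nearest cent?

$3.40

Peak energy = 0.195 kW × 3 h × 7 = 4.095 kWh
Off-peak energy = 0.195 kW × 6 h × 7 = 8.19 kWh
Cost = 4.095 × $0.37 + 8.19 × $0.23 = $1.51515 + $1.8837 = $3.40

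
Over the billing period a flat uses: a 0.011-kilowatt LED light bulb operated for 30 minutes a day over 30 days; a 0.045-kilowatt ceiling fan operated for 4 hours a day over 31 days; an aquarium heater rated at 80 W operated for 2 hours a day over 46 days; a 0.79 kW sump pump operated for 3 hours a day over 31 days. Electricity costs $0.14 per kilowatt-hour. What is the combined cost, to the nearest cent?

LED light bulb: Runtime = 30 min × 30 = 900 min = 15 h
LED light bulb: 0.011 kW × 15 h = 0.165 kWh
ceiling fan: Runtime = 4 h/day × 31 days = 124 h
ceiling fan: 0.045 kW × 124 h = 5.58 kWh
aquarium heater: Runtime = 2 h/day × 46 days = 92 h
aquarium heater: 0.08 kW × 92 h = 7.36 kWh
sump pump: Runtime = 3 h/day × 31 days = 93 h
sump pump: 0.79 kW × 93 h = 73.47 kWh
Total energy = 86.575 kWh
Cost = 86.575 × $0.14 = $12.12

$12.12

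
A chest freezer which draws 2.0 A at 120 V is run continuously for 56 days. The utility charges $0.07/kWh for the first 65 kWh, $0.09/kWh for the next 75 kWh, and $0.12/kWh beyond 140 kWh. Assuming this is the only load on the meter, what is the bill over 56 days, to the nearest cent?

$33.21

Power = 2.0 A × 120 V = 240 W = 0.24 kW
Runtime = 24 h × 56 = 1344 h
Energy = 0.24 kW × 1344 h = 322.56 kWh
Tier 1 (0–65 kWh): 65 × $0.07 = $4.55
Tier 2 (65–140 kWh): 75 × $0.09 = $6.75
Above 140 kWh: 182.56 × $0.12 = $21.9072
Bill = $33.21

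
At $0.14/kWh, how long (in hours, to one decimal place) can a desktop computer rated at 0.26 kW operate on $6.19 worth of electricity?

Energy available = $6.19 ÷ $0.14/kWh = 44.2143 kWh
Hours = 44.2143 kWh ÷ 0.26 kW = 170.1 h

170.1 h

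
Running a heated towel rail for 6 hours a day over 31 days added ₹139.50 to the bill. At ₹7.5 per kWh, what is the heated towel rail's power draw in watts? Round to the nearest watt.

Energy = ₹139.50 ÷ ₹7.5/kWh = 18.6 kWh
Runtime = 6 h/day × 31 days = 186 h
Power = 18.6 kWh ÷ 186 h = 0.1 kW = 100 W

100 W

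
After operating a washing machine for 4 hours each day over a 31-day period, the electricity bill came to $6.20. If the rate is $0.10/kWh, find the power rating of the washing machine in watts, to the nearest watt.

Energy = $6.20 ÷ $0.10/kWh = 62 kWh
Runtime = 4 h/day × 31 days = 124 h
Power = 62 kWh ÷ 124 h = 0.5 kW = 500 W

500 W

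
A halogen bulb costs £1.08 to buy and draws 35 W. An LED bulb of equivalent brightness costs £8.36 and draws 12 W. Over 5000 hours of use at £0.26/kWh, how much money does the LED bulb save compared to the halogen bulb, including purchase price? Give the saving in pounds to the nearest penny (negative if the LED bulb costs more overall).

halogen bulb: £1.08 + (35/1000) kW × 5000 h × £0.26 = £1.08 + £45.5 = £46.58
LED bulb: £8.36 + (12/1000) kW × 5000 h × £0.26 = £8.36 + £15.6 = £23.96
Saving = £46.58 − £23.96 = £22.62

£22.62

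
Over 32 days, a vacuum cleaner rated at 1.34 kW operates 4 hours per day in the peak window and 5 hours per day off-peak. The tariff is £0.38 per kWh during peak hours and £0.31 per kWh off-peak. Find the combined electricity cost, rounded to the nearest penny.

£131.64

Peak energy = 1.34 kW × 4 h × 32 = 171.52 kWh
Off-peak energy = 1.34 kW × 5 h × 32 = 214.4 kWh
Cost = 171.52 × £0.38 + 214.4 × £0.31 = £65.1776 + £66.464 = £131.64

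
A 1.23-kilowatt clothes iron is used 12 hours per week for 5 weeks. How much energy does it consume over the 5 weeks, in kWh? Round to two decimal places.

Runtime = 12 h/week × 5 weeks = 60 h
Energy = 1.23 kW × 60 h = 73.8 kWh

73.80 kWh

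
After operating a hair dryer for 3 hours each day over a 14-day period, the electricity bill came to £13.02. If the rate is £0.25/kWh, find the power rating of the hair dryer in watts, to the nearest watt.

1240 W

Energy = £13.02 ÷ £0.25/kWh = 52.08 kWh
Runtime = 3 h/day × 14 days = 42 h
Power = 52.08 kWh ÷ 42 h = 1.24 kW = 1240 W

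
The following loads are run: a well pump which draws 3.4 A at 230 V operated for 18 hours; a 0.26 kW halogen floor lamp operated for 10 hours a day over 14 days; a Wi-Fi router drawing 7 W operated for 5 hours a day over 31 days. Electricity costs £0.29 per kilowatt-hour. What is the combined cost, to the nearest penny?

£14.95

well pump: Power = 3.4 A × 230 V = 782 W = 0.782 kW
well pump: 0.782 kW × 18 h = 14.076 kWh
halogen floor lamp: Runtime = 10 h/day × 14 days = 140 h
halogen floor lamp: 0.26 kW × 140 h = 36.4 kWh
Wi-Fi router: Runtime = 5 h/day × 31 days = 155 h
Wi-Fi router: 0.007 kW × 155 h = 1.085 kWh
Total energy = 51.561 kWh
Cost = 51.561 × £0.29 = £14.95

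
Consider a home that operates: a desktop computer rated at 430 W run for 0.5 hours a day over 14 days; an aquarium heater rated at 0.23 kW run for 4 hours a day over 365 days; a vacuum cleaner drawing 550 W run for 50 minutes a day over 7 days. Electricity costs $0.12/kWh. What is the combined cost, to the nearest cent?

$41.04

desktop computer: Runtime = 0.5 h/day × 14 days = 7 h
desktop computer: 0.43 kW × 7 h = 3.01 kWh
aquarium heater: Runtime = 4 h/day × 365 days = 1460 h
aquarium heater: 0.23 kW × 1460 h = 335.8 kWh
vacuum cleaner: Runtime = 50 min × 7 = 350 min = 5.833333… h
vacuum cleaner: 0.55 kW × 5.833333… h = 3.208333… kWh
Total energy = 342.018333… kWh
Cost = 342.018333… × $0.12 = $41.04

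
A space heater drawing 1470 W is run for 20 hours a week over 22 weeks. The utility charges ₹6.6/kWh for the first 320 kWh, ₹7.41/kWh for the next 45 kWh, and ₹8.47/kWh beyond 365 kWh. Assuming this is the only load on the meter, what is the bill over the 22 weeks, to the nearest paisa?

₹4832.30

Runtime = 20 h/week × 22 weeks = 440 h
Energy = 1.47 kW × 440 h = 646.8 kWh
Tier 1 (0–320 kWh): 320 × ₹6.6 = ₹2112
Tier 2 (320–365 kWh): 45 × ₹7.41 = ₹333.45
Above 365 kWh: 281.8 × ₹8.47 = ₹2386.846
Bill = ₹4832.30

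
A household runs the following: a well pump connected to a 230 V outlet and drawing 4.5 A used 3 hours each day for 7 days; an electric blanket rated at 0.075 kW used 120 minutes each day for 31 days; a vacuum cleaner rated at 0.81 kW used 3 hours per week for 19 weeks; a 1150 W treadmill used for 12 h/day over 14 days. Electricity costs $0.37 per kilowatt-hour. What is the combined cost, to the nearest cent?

well pump: Power = 4.5 A × 230 V = 1035 W = 1.035 kW
well pump: Runtime = 3 h/day × 7 days = 21 h
well pump: 1.035 kW × 21 h = 21.735 kWh
electric blanket: Runtime = 120 min × 31 = 3720 min = 62 h
electric blanket: 0.075 kW × 62 h = 4.65 kWh
vacuum cleaner: Runtime = 3 h/week × 19 weeks = 57 h
vacuum cleaner: 0.81 kW × 57 h = 46.17 kWh
treadmill: Runtime = 12 h/day × 14 days = 168 h
treadmill: 1.15 kW × 168 h = 193.2 kWh
Total energy = 265.755 kWh
Cost = 265.755 × $0.37 = $98.33

$98.33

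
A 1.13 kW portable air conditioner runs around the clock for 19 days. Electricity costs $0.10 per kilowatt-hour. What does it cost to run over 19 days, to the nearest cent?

Runtime = 24 h × 19 = 456 h
Energy = 1.13 kW × 456 h = 515.28 kWh
Cost = 515.28 kWh × $0.10/kWh = $51.53

$51.53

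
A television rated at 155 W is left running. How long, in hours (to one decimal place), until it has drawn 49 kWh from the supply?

Hours = 49 kWh ÷ 0.155 kW = 316.1 h

316.1 h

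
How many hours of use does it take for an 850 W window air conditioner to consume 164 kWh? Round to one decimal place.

Hours = 164 kWh ÷ 0.85 kW = 192.9 h

192.9 h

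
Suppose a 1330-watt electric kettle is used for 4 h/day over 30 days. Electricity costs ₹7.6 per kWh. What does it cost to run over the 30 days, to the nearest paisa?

Runtime = 4 h/day × 30 days = 120 h
Energy = 1.33 kW × 120 h = 159.6 kWh
Cost = 159.6 kWh × ₹7.6/kWh = ₹1212.96

₹1212.96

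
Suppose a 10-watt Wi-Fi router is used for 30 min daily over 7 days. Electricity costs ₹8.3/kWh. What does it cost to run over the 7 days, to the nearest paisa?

Runtime = 30 min × 7 = 210 min = 3.5 h
Energy = 0.01 kW × 3.5 h = 0.035 kWh
Cost = 0.035 kWh × ₹8.3/kWh = ₹0.29

₹0.29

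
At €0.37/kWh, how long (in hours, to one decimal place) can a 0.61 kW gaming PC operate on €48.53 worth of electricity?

Energy available = €48.53 ÷ €0.37/kWh = 131.1622 kWh
Hours = 131.1622 kWh ÷ 0.61 kW = 215.0 h

215.0 h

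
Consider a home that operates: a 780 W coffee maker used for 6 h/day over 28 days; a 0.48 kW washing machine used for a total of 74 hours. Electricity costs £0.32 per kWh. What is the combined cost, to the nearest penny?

coffee maker: Runtime = 6 h/day × 28 days = 168 h
coffee maker: 0.78 kW × 168 h = 131.04 kWh
washing machine: 0.48 kW × 74 h = 35.52 kWh
Total energy = 166.56 kWh
Cost = 166.56 × £0.32 = £53.30

£53.30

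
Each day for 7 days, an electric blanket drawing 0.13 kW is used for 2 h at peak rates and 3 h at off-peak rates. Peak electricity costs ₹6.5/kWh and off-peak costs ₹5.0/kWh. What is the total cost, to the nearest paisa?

Peak energy = 0.13 kW × 2 h × 7 = 1.82 kWh
Off-peak energy = 0.13 kW × 3 h × 7 = 2.73 kWh
Cost = 1.82 × ₹6.5 + 2.73 × ₹5.0 = ₹11.83 + ₹13.65 = ₹25.48

₹25.48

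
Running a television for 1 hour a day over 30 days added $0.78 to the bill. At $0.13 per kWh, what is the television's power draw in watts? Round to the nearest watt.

Energy = $0.78 ÷ $0.13/kWh = 6 kWh
Runtime = 1 h/day × 30 days = 30 h
Power = 6 kWh ÷ 30 h = 0.2 kW = 200 W

200 W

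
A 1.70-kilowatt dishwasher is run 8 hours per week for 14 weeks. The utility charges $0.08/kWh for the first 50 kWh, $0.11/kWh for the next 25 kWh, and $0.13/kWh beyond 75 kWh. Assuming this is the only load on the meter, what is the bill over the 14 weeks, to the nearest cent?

Runtime = 8 h/week × 14 weeks = 112 h
Energy = 1.7 kW × 112 h = 190.4 kWh
Tier 1 (0–50 kWh): 50 × $0.08 = $4
Tier 2 (50–75 kWh): 25 × $0.11 = $2.75
Above 75 kWh: 115.4 × $0.13 = $15.002
Bill = $21.75

$21.75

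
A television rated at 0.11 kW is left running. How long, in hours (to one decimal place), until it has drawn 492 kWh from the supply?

4472.7 h

Hours = 492 kWh ÷ 0.11 kW = 4472.7 h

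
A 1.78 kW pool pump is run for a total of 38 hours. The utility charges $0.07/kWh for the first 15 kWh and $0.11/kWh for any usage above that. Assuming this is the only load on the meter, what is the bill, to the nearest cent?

$6.84

Energy = 1.78 kW × 38 h = 67.64 kWh
Tier 1 (0–15 kWh): 15 × $0.07 = $1.05
Above 15 kWh: 52.64 × $0.11 = $5.7904
Bill = $6.84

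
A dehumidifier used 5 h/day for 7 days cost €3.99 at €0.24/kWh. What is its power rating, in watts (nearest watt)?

475 W

Energy = €3.99 ÷ €0.24/kWh = 16.625 kWh
Runtime = 5 h/day × 7 days = 35 h
Power = 16.625 kWh ÷ 35 h = 0.475 kW = 475 W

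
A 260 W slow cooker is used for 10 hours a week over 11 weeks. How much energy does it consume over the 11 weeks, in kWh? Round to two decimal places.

28.60 kWh

Runtime = 10 h/week × 11 weeks = 110 h
Energy = 0.26 kW × 110 h = 28.6 kWh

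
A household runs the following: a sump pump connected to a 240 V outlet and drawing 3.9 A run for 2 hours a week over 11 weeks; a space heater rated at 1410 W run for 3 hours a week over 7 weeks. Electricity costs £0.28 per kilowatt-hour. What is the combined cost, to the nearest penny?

sump pump: Power = 3.9 A × 240 V = 936 W = 0.936 kW
sump pump: Runtime = 2 h/week × 11 weeks = 22 h
sump pump: 0.936 kW × 22 h = 20.592 kWh
space heater: Runtime = 3 h/week × 7 weeks = 21 h
space heater: 1.41 kW × 21 h = 29.61 kWh
Total energy = 50.202 kWh
Cost = 50.202 × £0.28 = £14.06

£14.06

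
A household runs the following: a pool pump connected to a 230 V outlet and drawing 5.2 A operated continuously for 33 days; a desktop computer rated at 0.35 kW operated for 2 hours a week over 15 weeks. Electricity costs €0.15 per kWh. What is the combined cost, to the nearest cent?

€143.66

pool pump: Power = 5.2 A × 230 V = 1196 W = 1.196 kW
pool pump: Runtime = 24 h × 33 = 792 h
pool pump: 1.196 kW × 792 h = 947.232 kWh
desktop computer: Runtime = 2 h/week × 15 weeks = 30 h
desktop computer: 0.35 kW × 30 h = 10.5 kWh
Total energy = 957.732 kWh
Cost = 957.732 × €0.15 = €143.66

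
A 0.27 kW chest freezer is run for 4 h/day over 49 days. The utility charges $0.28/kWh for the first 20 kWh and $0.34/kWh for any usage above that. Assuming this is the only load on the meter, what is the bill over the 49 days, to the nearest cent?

Runtime = 4 h/day × 49 days = 196 h
Energy = 0.27 kW × 196 h = 52.92 kWh
Tier 1 (0–20 kWh): 20 × $0.28 = $5.6
Above 20 kWh: 32.92 × $0.34 = $11.1928
Bill = $16.79

$16.79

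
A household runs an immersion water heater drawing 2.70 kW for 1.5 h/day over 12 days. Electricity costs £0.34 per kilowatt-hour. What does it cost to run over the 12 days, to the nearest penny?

Runtime = 1.5 h/day × 12 days = 18 h
Energy = 2.7 kW × 18 h = 48.6 kWh
Cost = 48.6 kWh × £0.34/kWh = £16.52

£16.52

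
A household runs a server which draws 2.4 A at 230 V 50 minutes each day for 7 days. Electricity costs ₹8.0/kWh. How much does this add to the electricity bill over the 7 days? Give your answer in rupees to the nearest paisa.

Power = 2.4 A × 230 V = 552 W = 0.552 kW
Runtime = 50 min × 7 = 350 min = 5.833333… h
Energy = 0.552 kW × 5.833333… h = 3.22 kWh
Cost = 3.22 kWh × ₹8.0/kWh = ₹25.76

₹25.76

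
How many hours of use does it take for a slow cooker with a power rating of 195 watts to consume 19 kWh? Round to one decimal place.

97.4 h

Hours = 19 kWh ÷ 0.195 kW = 97.4 h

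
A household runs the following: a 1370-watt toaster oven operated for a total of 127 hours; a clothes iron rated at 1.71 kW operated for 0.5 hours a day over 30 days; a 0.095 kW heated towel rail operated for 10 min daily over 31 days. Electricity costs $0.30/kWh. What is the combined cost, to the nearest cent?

$60.04

toaster oven: 1.37 kW × 127 h = 173.99 kWh
clothes iron: Runtime = 0.5 h/day × 30 days = 15 h
clothes iron: 1.71 kW × 15 h = 25.65 kWh
heated towel rail: Runtime = 10 min × 31 = 310 min = 5.166666… h
heated towel rail: 0.095 kW × 5.166666… h = 0.490833… kWh
Total energy = 200.130833… kWh
Cost = 200.130833… × $0.30 = $60.04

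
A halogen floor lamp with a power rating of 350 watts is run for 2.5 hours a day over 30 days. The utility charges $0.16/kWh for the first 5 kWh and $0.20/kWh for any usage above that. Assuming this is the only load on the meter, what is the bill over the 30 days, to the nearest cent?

$5.05

Runtime = 2.5 h/day × 30 days = 75 h
Energy = 0.35 kW × 75 h = 26.25 kWh
Tier 1 (0–5 kWh): 5 × $0.16 = $0.8
Above 5 kWh: 21.25 × $0.20 = $4.25
Bill = $5.05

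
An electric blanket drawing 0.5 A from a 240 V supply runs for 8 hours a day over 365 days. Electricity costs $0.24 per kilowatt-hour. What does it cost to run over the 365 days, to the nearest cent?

Power = 0.5 A × 240 V = 120 W = 0.12 kW
Runtime = 8 h/day × 365 days = 2920 h
Energy = 0.12 kW × 2920 h = 350.4 kWh
Cost = 350.4 kWh × $0.24/kWh = $84.10

$84.10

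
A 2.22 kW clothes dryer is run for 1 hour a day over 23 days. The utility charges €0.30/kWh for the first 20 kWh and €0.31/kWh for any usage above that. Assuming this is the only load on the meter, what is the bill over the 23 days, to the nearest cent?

Runtime = 1 h/day × 23 days = 23 h
Energy = 2.22 kW × 23 h = 51.06 kWh
Tier 1 (0–20 kWh): 20 × €0.30 = €6
Above 20 kWh: 31.06 × €0.31 = €9.6286
Bill = €15.63

€15.63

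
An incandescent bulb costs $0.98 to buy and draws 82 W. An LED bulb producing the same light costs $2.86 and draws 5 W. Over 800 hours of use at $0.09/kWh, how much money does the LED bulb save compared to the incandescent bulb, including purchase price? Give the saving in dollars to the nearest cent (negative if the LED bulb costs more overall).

incandescent bulb: $0.98 + (82/1000) kW × 800 h × $0.09 = $0.98 + $5.904 = $6.884
LED bulb: $2.86 + (5/1000) kW × 800 h × $0.09 = $2.86 + $0.36 = $3.22
Saving = $6.884 − $3.22 = $3.664 → $3.66

$3.66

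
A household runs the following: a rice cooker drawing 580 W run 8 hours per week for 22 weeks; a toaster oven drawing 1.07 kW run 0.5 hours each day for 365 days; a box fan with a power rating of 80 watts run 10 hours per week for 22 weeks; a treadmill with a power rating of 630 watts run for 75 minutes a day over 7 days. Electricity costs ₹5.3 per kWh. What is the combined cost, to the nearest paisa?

rice cooker: Runtime = 8 h/week × 22 weeks = 176 h
rice cooker: 0.58 kW × 176 h = 102.08 kWh
toaster oven: Runtime = 0.5 h/day × 365 days = 182.5 h
toaster oven: 1.07 kW × 182.5 h = 195.275 kWh
box fan: Runtime = 10 h/week × 22 weeks = 220 h
box fan: 0.08 kW × 220 h = 17.6 kWh
treadmill: Runtime = 75 min × 7 = 525 min = 8.75 h
treadmill: 0.63 kW × 8.75 h = 5.5125 kWh
Total energy = 320.4675 kWh
Cost = 320.4675 × ₹5.3 = ₹1698.48

₹1698.48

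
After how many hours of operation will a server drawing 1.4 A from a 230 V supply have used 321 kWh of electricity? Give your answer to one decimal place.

Power = 1.4 A × 230 V = 322 W = 0.322 kW
Hours = 321 kWh ÷ 0.322 kW = 996.9 h

996.9 h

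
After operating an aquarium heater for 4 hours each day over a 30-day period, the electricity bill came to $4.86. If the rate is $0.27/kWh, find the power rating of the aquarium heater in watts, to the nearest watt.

150 W

Energy = $4.86 ÷ $0.27/kWh = 18 kWh
Runtime = 4 h/day × 30 days = 120 h
Power = 18 kWh ÷ 120 h = 0.15 kW = 150 W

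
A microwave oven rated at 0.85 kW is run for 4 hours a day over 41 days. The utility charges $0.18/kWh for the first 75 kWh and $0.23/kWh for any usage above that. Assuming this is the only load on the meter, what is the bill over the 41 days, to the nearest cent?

$28.31

Runtime = 4 h/day × 41 days = 164 h
Energy = 0.85 kW × 164 h = 139.4 kWh
Tier 1 (0–75 kWh): 75 × $0.18 = $13.5
Above 75 kWh: 64.4 × $0.23 = $14.812
Bill = $28.31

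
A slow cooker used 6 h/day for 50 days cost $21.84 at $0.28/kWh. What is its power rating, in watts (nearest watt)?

Energy = $21.84 ÷ $0.28/kWh = 78 kWh
Runtime = 6 h/day × 50 days = 300 h
Power = 78 kWh ÷ 300 h = 0.26 kW = 260 W

260 W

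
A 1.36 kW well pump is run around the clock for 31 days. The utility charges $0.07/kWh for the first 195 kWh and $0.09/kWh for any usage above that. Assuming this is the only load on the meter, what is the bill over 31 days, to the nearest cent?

$87.17

Runtime = 24 h × 31 = 744 h
Energy = 1.36 kW × 744 h = 1011.84 kWh
Tier 1 (0–195 kWh): 195 × $0.07 = $13.65
Above 195 kWh: 816.84 × $0.09 = $73.5156
Bill = $87.17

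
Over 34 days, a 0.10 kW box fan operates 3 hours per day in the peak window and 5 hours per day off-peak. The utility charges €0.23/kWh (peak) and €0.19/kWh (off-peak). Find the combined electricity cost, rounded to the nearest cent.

€5.58

Peak energy = 0.1 kW × 3 h × 34 = 10.2 kWh
Off-peak energy = 0.1 kW × 5 h × 34 = 17 kWh
Cost = 10.2 × €0.23 + 17 × €0.19 = €2.346 + €3.23 = €5.58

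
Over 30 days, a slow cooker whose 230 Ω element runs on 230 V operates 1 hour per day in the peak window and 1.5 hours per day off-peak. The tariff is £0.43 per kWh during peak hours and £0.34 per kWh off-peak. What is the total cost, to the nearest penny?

£6.49

Power = V²/R = 230²/230 = 230 W = 0.23 kW
Peak energy = 0.23 kW × 1 h × 30 = 6.9 kWh
Off-peak energy = 0.23 kW × 1.5 h × 30 = 10.35 kWh
Cost = 6.9 × £0.43 + 10.35 × £0.34 = £2.967 + £3.519 = £6.49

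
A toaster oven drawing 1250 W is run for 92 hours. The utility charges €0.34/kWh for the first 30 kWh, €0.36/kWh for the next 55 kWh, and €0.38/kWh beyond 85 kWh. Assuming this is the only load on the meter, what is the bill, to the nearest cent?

Energy = 1.25 kW × 92 h = 115 kWh
Tier 1 (0–30 kWh): 30 × €0.34 = €10.2
Tier 2 (30–85 kWh): 55 × €0.36 = €19.8
Above 85 kWh: 30 × €0.38 = €11.4
Bill = €41.40

€41.40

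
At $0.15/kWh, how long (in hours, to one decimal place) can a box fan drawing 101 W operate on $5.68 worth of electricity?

Energy available = $5.68 ÷ $0.15/kWh = 37.8667 kWh
Hours = 37.8667 kWh ÷ 0.101 kW = 374.9 h

374.9 h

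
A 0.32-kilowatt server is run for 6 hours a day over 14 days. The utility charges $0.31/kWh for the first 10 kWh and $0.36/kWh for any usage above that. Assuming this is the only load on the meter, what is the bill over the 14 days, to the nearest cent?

Runtime = 6 h/day × 14 days = 84 h
Energy = 0.32 kW × 84 h = 26.88 kWh
Tier 1 (0–10 kWh): 10 × $0.31 = $3.1
Above 10 kWh: 16.88 × $0.36 = $6.0768
Bill = $9.18

$9.18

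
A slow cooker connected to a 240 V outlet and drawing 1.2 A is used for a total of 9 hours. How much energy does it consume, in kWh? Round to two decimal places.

Power = 1.2 A × 240 V = 288 W = 0.288 kW
Energy = 0.288 kW × 9 h = 2.592 kWh ≈ 2.59 kWh

2.59 kWh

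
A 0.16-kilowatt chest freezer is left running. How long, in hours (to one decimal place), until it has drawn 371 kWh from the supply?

2318.8 h

Hours = 371 kWh ÷ 0.16 kW = 2318.8 h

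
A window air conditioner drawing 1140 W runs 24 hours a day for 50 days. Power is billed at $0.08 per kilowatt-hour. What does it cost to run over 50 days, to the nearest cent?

$109.44

Runtime = 24 h × 50 = 1200 h
Energy = 1.14 kW × 1200 h = 1368 kWh
Cost = 1368 kWh × $0.08/kWh = $109.44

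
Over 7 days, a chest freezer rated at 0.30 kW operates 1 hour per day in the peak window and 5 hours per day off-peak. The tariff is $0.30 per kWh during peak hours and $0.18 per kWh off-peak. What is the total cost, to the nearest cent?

Peak energy = 0.3 kW × 1 h × 7 = 2.1 kWh
Off-peak energy = 0.3 kW × 5 h × 7 = 10.5 kWh
Cost = 2.1 × $0.30 + 10.5 × $0.18 = $0.63 + $1.89 = $2.52

$2.52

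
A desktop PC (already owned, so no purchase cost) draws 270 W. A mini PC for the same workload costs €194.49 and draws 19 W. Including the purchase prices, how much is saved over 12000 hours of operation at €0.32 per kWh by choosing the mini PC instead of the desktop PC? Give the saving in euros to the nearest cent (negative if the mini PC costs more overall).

desktop PC: €0.00 + (270/1000) kW × 12000 h × €0.32 = €0.00 + €1036.8 = €1036.8
mini PC: €194.49 + (19/1000) kW × 12000 h × €0.32 = €194.49 + €72.96 = €267.45
Saving = €1036.8 − €267.45 = €769.35

€769.35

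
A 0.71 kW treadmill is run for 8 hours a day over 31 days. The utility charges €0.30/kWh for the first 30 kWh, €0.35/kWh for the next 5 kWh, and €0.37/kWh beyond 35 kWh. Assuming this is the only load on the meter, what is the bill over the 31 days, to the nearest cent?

Runtime = 8 h/day × 31 days = 248 h
Energy = 0.71 kW × 248 h = 176.08 kWh
Tier 1 (0–30 kWh): 30 × €0.30 = €9
Tier 2 (30–35 kWh): 5 × €0.35 = €1.75
Above 35 kWh: 141.08 × €0.37 = €52.1996
Bill = €62.95

€62.95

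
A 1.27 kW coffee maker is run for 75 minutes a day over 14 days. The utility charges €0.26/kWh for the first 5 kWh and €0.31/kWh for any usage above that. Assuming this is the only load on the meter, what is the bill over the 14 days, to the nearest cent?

Runtime = 75 min × 14 = 1050 min = 17.5 h
Energy = 1.27 kW × 17.5 h = 22.225 kWh
Tier 1 (0–5 kWh): 5 × €0.26 = €1.3
Above 5 kWh: 17.225 × €0.31 = €5.33975
Bill = €6.64

€6.64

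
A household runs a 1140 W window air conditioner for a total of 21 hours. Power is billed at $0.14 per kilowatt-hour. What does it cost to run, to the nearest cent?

Energy = 1.14 kW × 21 h = 23.94 kWh
Cost = 23.94 kWh × $0.14/kWh = $3.35

$3.35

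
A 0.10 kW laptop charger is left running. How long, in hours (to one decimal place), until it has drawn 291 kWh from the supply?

Hours = 291 kWh ÷ 0.1 kW = 2910.0 h

2910.0 h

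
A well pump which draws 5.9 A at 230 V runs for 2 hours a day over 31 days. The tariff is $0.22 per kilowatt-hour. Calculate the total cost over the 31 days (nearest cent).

$18.51

Power = 5.9 A × 230 V = 1357 W = 1.357 kW
Runtime = 2 h/day × 31 days = 62 h
Energy = 1.357 kW × 62 h = 84.134 kWh
Cost = 84.134 kWh × $0.22/kWh = $18.51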